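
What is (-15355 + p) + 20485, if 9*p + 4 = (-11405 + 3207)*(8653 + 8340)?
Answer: -46420816/3 ≈ -1.5474e+7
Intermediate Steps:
p = -46436206/3 (p = -4/9 + ((-11405 + 3207)*(8653 + 8340))/9 = -4/9 + (-8198*16993)/9 = -4/9 + (⅑)*(-139308614) = -4/9 - 139308614/9 = -46436206/3 ≈ -1.5479e+7)
(-15355 + p) + 20485 = (-15355 - 46436206/3) + 20485 = -46482271/3 + 20485 = -46420816/3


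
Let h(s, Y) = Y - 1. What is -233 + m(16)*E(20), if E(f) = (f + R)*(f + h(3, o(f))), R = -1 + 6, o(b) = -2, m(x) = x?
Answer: 6567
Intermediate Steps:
h(s, Y) = -1 + Y
R = 5
E(f) = (-3 + f)*(5 + f) (E(f) = (f + 5)*(f + (-1 - 2)) = (5 + f)*(f - 3) = (5 + f)*(-3 + f) = (-3 + f)*(5 + f))
-233 + m(16)*E(20) = -233 + 16*(-15 + 20² + 2*20) = -233 + 16*(-15 + 400 + 40) = -233 + 16*425 = -233 + 6800 = 6567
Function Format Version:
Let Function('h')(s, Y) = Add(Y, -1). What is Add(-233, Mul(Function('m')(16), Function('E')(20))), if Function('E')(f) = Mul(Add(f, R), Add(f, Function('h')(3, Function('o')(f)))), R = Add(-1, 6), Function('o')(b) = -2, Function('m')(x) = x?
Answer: 6567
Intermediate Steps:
Function('h')(s, Y) = Add(-1, Y)
R = 5
Function('E')(f) = Mul(Add(-3, f), Add(5, f)) (Function('E')(f) = Mul(Add(f, 5), Add(f, Add(-1, -2))) = Mul(Add(5, f), Add(f, -3)) = Mul(Add(5, f), Add(-3, f)) = Mul(Add(-3, f), Add(5, f)))
Add(-233, Mul(Function('m')(16), Function('E')(20))) = Add(-233, Mul(16, Add(-15, Pow(20, 2), Mul(2, 20)))) = Add(-233, Mul(16, Add(-15, 400, 40))) = Add(-233, Mul(16, 425)) = Add(-233, 6800) = 6567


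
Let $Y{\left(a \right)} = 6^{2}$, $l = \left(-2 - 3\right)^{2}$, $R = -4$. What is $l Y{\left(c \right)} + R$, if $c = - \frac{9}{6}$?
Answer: $896$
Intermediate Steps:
$l = 25$ ($l = \left(-5\right)^{2} = 25$)
$c = - \frac{3}{2}$ ($c = \left(-9\right) \frac{1}{6} = - \frac{3}{2} \approx -1.5$)
$Y{\left(a \right)} = 36$
$l Y{\left(c \right)} + R = 25 \cdot 36 - 4 = 900 - 4 = 896$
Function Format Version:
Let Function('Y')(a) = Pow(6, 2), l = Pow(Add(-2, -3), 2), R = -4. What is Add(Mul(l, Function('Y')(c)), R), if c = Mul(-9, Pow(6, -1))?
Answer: 896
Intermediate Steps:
l = 25 (l = Pow(-5, 2) = 25)
c = Rational(-3, 2) (c = Mul(-9, Rational(1, 6)) = Rational(-3, 2) ≈ -1.5000)
Function('Y')(a) = 36
Add(Mul(l, Function('Y')(c)), R) = Add(Mul(25, 36), -4) = Add(900, -4) = 896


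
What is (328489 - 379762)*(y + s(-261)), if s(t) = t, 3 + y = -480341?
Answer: 24642060165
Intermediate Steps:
y = -480344 (y = -3 - 480341 = -480344)
(328489 - 379762)*(y + s(-261)) = (328489 - 379762)*(-480344 - 261) = -51273*(-480605) = 24642060165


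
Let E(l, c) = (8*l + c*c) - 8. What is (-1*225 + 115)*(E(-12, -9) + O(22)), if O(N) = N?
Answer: 110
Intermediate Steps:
E(l, c) = -8 + c² + 8*l (E(l, c) = (8*l + c²) - 8 = (c² + 8*l) - 8 = -8 + c² + 8*l)
(-1*225 + 115)*(E(-12, -9) + O(22)) = (-1*225 + 115)*((-8 + (-9)² + 8*(-12)) + 22) = (-225 + 115)*((-8 + 81 - 96) + 22) = -110*(-23 + 22) = -110*(-1) = 110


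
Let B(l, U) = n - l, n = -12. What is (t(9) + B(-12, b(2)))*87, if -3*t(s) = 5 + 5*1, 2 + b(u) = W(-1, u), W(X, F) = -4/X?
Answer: -290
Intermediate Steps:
b(u) = 2 (b(u) = -2 - 4/(-1) = -2 - 4*(-1) = -2 + 4 = 2)
B(l, U) = -12 - l
t(s) = -10/3 (t(s) = -(5 + 5*1)/3 = -(5 + 5)/3 = -⅓*10 = -10/3)
(t(9) + B(-12, b(2)))*87 = (-10/3 + (-12 - 1*(-12)))*87 = (-10/3 + (-12 + 12))*87 = (-10/3 + 0)*87 = -10/3*87 = -290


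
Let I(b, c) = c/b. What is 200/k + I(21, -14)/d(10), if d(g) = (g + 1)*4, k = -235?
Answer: -2687/3102 ≈ -0.86622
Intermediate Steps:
d(g) = 4 + 4*g (d(g) = (1 + g)*4 = 4 + 4*g)
200/k + I(21, -14)/d(10) = 200/(-235) + (-14/21)/(4 + 4*10) = 200*(-1/235) + (-14*1/21)/(4 + 40) = -40/47 - ⅔/44 = -40/47 - ⅔*1/44 = -40/47 - 1/66 = -2687/3102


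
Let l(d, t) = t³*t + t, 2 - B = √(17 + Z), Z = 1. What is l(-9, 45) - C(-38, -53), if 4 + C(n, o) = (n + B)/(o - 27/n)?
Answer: 8148037870/1987 - 114*√2/1987 ≈ 4.1007e+6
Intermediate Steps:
B = 2 - 3*√2 (B = 2 - √(17 + 1) = 2 - √18 = 2 - 3*√2 ≈ -2.2426)
C(n, o) = -4 + (2 + n - 3*√2)/(o - 27/n) (C(n, o) = -4 + (n + (2 - 3*√2))/(o - 27/n) = -4 + (2 + n - 3*√2)/(o - 27/n))
l(d, t) = t + t⁴ (l(d, t) = t⁴ + t = t + t⁴)
l(-9, 45) - C(-38, -53) = (45 + 45⁴) - (108 + (-38)² - 38*(2 - 3*√2) - 4*(-38)*(-53))/(-27 - 38*(-53)) = (45 + 4100625) - (108 + 1444 + (-76 + 114*√2) - 8056)/(-27 + 2014) = 4100670 - (-6580 + 114*√2)/1987 = 4100670 - (-6580/1987 + 114*√2/1987) = 4100670 + (6580/1987 - 114*√2/1987) = 8148037870/1987 - 114*√2/1987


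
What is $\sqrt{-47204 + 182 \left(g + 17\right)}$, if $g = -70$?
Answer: $5 i \sqrt{2274} \approx 238.43 i$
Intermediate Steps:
$\sqrt{-47204 + 182 \left(g + 17\right)} = \sqrt{-47204 + 182 \left(-70 + 17\right)} = \sqrt{-47204 + 182 \left(-53\right)} = \sqrt{-47204 - 9646} = \sqrt{-56850} = 5 i \sqrt{2274}$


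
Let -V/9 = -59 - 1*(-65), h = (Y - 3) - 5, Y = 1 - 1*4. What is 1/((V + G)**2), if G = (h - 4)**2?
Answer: 1/29241 ≈ 3.4199e-5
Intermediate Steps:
Y = -3 (Y = 1 - 4 = -3)
h = -11 (h = (-3 - 3) - 5 = -6 - 5 = -11)
G = 225 (G = (-11 - 4)**2 = (-15)**2 = 225)
V = -54 (V = -9*(-59 - 1*(-65)) = -9*(-59 + 65) = -9*6 = -54)
1/((V + G)**2) = 1/((-54 + 225)**2) = 1/(171**2) = 1/29241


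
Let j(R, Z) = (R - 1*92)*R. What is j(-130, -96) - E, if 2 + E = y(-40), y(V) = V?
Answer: 28902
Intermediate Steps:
j(R, Z) = R*(-92 + R) (j(R, Z) = (R - 92)*R = (-92 + R)*R = R*(-92 + R))
E = -42 (E = -2 - 40 = -42)
j(-130, -96) - E = -130*(-92 - 130) - 1*(-42) = -130*(-222) + 42 = 28860 + 42 = 28902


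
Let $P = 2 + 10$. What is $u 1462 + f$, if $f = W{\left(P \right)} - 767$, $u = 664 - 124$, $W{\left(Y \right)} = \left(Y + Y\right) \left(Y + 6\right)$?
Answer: $789145$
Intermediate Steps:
$P = 12$
$W{\left(Y \right)} = 2 Y \left(6 + Y\right)$
$u = 540$
$f = -335$ ($f = 2 \cdot 12 \left(6 + 12\right) - 767 = 2 \cdot 12 \cdot 18 - 767 = 432 - 767 = -335$)
$u 1462 + f = 540 \cdot 1462 - 335 = 789480 - 335 = 789145$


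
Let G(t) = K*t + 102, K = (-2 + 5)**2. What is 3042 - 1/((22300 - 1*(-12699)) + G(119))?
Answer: 110035223/36172 ≈ 3042.0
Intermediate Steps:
K = 9 (K = 3**2 = 9)
G(t) = 102 + 9*t (G(t) = 9*t + 102 = 102 + 9*t)
3042 - 1/((22300 - 1*(-12699)) + G(119)) = 3042 - 1/((22300 - 1*(-12699)) + (102 + 9*119)) = 3042 - 1/((22300 + 12699) + (102 + 1071)) = 3042 - 1/(34999 + 1173) = 3042 - 1/36172 = 110035223/36172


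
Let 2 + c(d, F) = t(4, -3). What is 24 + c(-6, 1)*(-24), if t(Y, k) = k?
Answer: 144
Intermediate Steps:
c(d, F) = -5 (c(d, F) = -2 - 3 = -5)
24 + c(-6, 1)*(-24) = 24 - 5*(-24) = 24 + 120 = 144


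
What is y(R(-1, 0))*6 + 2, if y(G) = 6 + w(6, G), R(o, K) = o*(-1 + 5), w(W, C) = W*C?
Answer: -106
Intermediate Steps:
w(W, C) = C*W
R(o, K) = 4*o (R(o, K) = o*4 = 4*o)
y(G) = 6 + 6*G (y(G) = 6 + G*6 = 6 + 6*G)
y(R(-1, 0))*6 + 2 = (6 + 6*(4*(-1)))*6 + 2 = (6 + 6*(-4))*6 + 2 = (6 - 24)*6 + 2 = -18*6 + 2 = -108 + 2 = -106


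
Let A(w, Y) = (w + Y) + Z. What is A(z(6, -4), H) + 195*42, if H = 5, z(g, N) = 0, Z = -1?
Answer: 8194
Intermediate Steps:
A(w, Y) = -1 + Y + w (A(w, Y) = (w + Y) - 1 = (Y + w) - 1 = -1 + Y + w)
A(z(6, -4), H) + 195*42 = (-1 + 5 + 0) + 195*42 = 4 + 8190 = 8194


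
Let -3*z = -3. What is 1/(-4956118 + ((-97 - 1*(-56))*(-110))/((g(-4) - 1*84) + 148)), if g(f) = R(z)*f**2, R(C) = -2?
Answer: -16/79295633 ≈ -2.0178e-7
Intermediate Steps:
z = 1 (z = -1/3*(-3) = 1)
g(f) = -2*f**2
1/(-4956118 + ((-97 - 1*(-56))*(-110))/((g(-4) - 1*84) + 148)) = 1/(-4956118 + ((-97 - 1*(-56))*(-110))/((-2*(-4)**2 - 1*84) + 148)) = 1/(-4956118 + ((-97 + 56)*(-110))/((-2*16 - 84) + 148)) = 1/(-4956118 + (-41*(-110))/((-32 - 84) + 148)) = 1/(-4956118 + 4510/(-116 + 148)) = 1/(-4956118 + 4510/32) = 1/(-4956118 + 4510*(1/32)) = 1/(-4956118 + 2255/16) = 1/(-79295633/16) = -16/79295633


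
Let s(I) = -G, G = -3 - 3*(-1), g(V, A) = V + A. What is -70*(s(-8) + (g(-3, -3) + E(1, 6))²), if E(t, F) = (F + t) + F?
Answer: -3430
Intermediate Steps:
g(V, A) = A + V
G = 0 (G = -3 + 3 = 0)
E(t, F) = t + 2*F
s(I) = 0 (s(I) = -1*0 = 0)
-70*(s(-8) + (g(-3, -3) + E(1, 6))²) = -70*(0 + ((-3 - 3) + (1 + 2*6))²) = -70*(0 + (-6 + (1 + 12))²) = -70*(0 + (-6 + 13)²) = -70*(0 + 7²) = -70*(0 + 49) = -70*49 = -3430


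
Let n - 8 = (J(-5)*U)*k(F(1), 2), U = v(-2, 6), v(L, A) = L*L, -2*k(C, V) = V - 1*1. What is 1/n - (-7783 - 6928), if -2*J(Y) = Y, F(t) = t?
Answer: 44134/3 ≈ 14711.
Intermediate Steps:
k(C, V) = ½ - V/2 (k(C, V) = -(V - 1*1)/2 = -(V - 1)/2 = -(-1 + V)/2 = ½ - V/2)
v(L, A) = L²
J(Y) = -Y/2
U = 4 (U = (-2)² = 4)
n = 3 (n = 8 + (-½*(-5)*4)*(½ - ½*2) = 8 + ((5/2)*4)*(½ - 1) = 8 + 10*(-½) = 8 - 5 = 3)
1/n - (-7783 - 6928) = 1/3 - (-7783 - 6928) = ⅓ - 1*(-14711) = ⅓ + 14711 = 44134/3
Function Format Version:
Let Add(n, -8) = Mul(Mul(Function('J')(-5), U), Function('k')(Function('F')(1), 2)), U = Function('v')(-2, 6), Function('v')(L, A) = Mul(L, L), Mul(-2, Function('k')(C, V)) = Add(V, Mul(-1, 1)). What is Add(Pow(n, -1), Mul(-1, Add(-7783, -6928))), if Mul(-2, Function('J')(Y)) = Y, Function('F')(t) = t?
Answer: Rational(44134, 3) ≈ 14711.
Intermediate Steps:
Function('k')(C, V) = Add(Rational(1, 2), Mul(Rational(-1, 2), V)) (Function('k')(C, V) = Mul(Rational(-1, 2), Add(V, Mul(-1, 1))) = Mul(Rational(-1, 2), Add(V, -1)) = Mul(Rational(-1, 2), Add(-1, V)) = Add(Rational(1, 2), Mul(Rational(-1, 2), V)))
Function('v')(L, A) = Pow(L, 2)
Function('J')(Y) = Mul(Rational(-1, 2), Y)
U = 4 (U = Pow(-2, 2) = 4)
n = 3 (n = Add(8, Mul(Mul(Mul(Rational(-1, 2), -5), 4), Add(Rational(1, 2), Mul(Rational(-1, 2), 2)))) = Add(8, Mul(Mul(Rational(5, 2), 4), Add(Rational(1, 2), -1))) = Add(8, Mul(10, Rational(-1, 2))) = Add(8, -5) = 3)
Add(Pow(n, -1), Mul(-1, Add(-7783, -6928))) = Add(Pow(3, -1), Mul(-1, Add(-7783, -6928))) = Add(Rational(1, 3), Mul(-1, -14711)) = Add(Rational(1, 3), 14711) = Rational(44134, 3)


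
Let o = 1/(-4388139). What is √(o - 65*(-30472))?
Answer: √4237722934267983349/1462713 ≈ 1407.4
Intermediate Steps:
o = -1/4388139 ≈ -2.2789e-7
√(o - 65*(-30472)) = √(-1/4388139 - 65*(-30472)) = √(-1/4388139 + 1980680) = √(8691499154519/4388139) = √4237722934267983349/1462713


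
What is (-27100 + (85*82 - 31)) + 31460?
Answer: 11299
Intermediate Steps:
(-27100 + (85*82 - 31)) + 31460 = (-27100 + (6970 - 31)) + 31460 = (-27100 + 6939) + 31460 = -20161 + 31460 = 11299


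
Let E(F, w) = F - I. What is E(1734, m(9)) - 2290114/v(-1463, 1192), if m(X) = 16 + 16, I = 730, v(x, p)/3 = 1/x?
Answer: 3350439794/3 ≈ 1.1168e+9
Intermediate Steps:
v(x, p) = 3/x
m(X) = 32
E(F, w) = -730 + F (E(F, w) = F - 1*730 = F - 730 = -730 + F)
E(1734, m(9)) - 2290114/v(-1463, 1192) = (-730 + 1734) - 2290114/(3/(-1463)) = 1004 - 2290114/(3*(-1/1463)) = 1004 - 2290114/(-3/1463) = 1004 - 2290114*(-1463/3) = 1004 + 3350436782/3 = 3350439794/3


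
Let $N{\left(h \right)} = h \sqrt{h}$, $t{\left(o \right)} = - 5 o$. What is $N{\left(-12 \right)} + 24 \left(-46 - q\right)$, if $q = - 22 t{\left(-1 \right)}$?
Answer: $1536 - 24 i \sqrt{3} \approx 1536.0 - 41.569 i$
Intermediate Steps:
$N{\left(h \right)} = h^{\frac{3}{2}}$
$q = -110$ ($q = - 22 \left(\left(-5\right) \left(-1\right)\right) = \left(-22\right) 5 = -110$)
$N{\left(-12 \right)} + 24 \left(-46 - q\right) = \left(-12\right)^{\frac{3}{2}} + 24 \left(-46 - -110\right) = - 24 i \sqrt{3} + 24 \left(-46 + 110\right) = - 24 i \sqrt{3} + 24 \cdot 64 = - 24 i \sqrt{3} + 1536 = 1536 - 24 i \sqrt{3}$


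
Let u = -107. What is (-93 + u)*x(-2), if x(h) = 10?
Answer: -2000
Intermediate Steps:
(-93 + u)*x(-2) = (-93 - 107)*10 = -200*10 = -2000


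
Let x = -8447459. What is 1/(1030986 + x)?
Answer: -1/7416473 ≈ -1.3483e-7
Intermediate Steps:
1/(1030986 + x) = 1/(1030986 - 8447459) = 1/(-7416473) = -1/7416473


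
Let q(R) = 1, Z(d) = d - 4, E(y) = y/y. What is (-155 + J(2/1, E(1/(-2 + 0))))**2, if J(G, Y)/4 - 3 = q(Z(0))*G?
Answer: 18225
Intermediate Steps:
E(y) = 1
Z(d) = -4 + d
J(G, Y) = 12 + 4*G (J(G, Y) = 12 + 4*(1*G) = 12 + 4*G)
(-155 + J(2/1, E(1/(-2 + 0))))**2 = (-155 + (12 + 4*(2/1)))**2 = (-155 + (12 + 4*(2*1)))**2 = (-155 + (12 + 4*2))**2 = (-155 + (12 + 8))**2 = (-155 + 20)**2 = (-135)**2 = 18225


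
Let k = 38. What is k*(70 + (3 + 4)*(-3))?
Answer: 1862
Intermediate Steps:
k*(70 + (3 + 4)*(-3)) = 38*(70 + (3 + 4)*(-3)) = 38*(70 + 7*(-3)) = 38*(70 - 21) = 38*49 = 1862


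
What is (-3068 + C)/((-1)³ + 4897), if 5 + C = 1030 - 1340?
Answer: -199/288 ≈ -0.69097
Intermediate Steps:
C = -315 (C = -5 + (1030 - 1340) = -5 - 310 = -315)
(-3068 + C)/((-1)³ + 4897) = (-3068 - 315)/((-1)³ + 4897) = -3383/(-1 + 4897) = -3383/4896 = -3383*1/4896 = -199/288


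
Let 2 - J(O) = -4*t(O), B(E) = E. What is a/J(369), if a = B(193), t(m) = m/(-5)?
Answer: -965/1466 ≈ -0.65825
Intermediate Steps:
t(m) = -m/5 (t(m) = m*(-1/5) = -m/5)
a = 193
J(O) = 2 - 4*O/5 (J(O) = 2 - (-4)*(-O/5) = 2 - 4*O/5)
a/J(369) = 193/(2 - 4/5*369) = 193/(2 - 1476/5) = 193/(-1466/5) = 193*(-5/1466) = -965/1466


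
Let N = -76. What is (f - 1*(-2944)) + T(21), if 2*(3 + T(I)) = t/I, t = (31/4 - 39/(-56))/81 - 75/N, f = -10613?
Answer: -27770459179/3619728 ≈ -7672.0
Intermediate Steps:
t = 94037/86184 (t = (31/4 - 39/(-56))/81 - 75/(-76) = (31*(1/4) - 39*(-1/56))*(1/81) - 75*(-1/76) = (31/4 + 39/56)*(1/81) + 75/76 = (473/56)*(1/81) + 75/76 = 473/4536 + 75/76 = 94037/86184 ≈ 1.0911)
T(I) = -3 + 94037/(172368*I) (T(I) = -3 + (94037/(86184*I))/2 = -3 + 94037/(172368*I))
(f - 1*(-2944)) + T(21) = (-10613 - 1*(-2944)) + (-3 + (94037/172368)/21) = (-10613 + 2944) + (-3 + (94037/172368)*(1/21)) = -7669 + (-3 + 94037/3619728) = -7669 - 10765147/3619728 = -27770459179/3619728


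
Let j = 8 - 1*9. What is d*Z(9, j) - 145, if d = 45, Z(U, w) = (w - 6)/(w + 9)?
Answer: -1475/8 ≈ -184.38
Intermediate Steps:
j = -1 (j = 8 - 9 = -1)
Z(U, w) = (-6 + w)/(9 + w)
d*Z(9, j) - 145 = 45*((-6 - 1)/(9 - 1)) - 145 = 45*(-7/8) - 145 = -315/8 - 145 = -1475/8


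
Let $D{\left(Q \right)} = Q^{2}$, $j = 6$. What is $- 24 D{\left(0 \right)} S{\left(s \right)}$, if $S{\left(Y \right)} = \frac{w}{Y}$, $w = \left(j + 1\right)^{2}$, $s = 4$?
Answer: $0$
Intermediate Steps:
$w = 49$ ($w = \left(6 + 1\right)^{2} = 7^{2} = 49$)
$S{\left(Y \right)} = \frac{49}{Y}$
$- 24 D{\left(0 \right)} S{\left(s \right)} = - 24 \cdot 0^{2} \cdot \frac{49}{4} = \left(-24\right) 0 \cdot 49 \cdot \frac{1}{4} = 0 \cdot \frac{49}{4} = 0$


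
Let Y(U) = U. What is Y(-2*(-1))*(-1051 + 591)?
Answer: -920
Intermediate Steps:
Y(-2*(-1))*(-1051 + 591) = (-2*(-1))*(-1051 + 591) = 2*(-460) = -920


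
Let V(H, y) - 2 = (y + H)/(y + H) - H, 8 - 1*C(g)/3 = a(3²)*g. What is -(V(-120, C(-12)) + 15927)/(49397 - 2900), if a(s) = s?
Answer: -5350/15499 ≈ -0.34518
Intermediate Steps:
C(g) = 24 - 27*g (C(g) = 24 - 3*3²*g = 24 - 27*g)
V(H, y) = 3 - H (V(H, y) = 2 + ((y + H)/(y + H) - H) = 2 + ((H + y)/(H + y) - H) = 2 + (1 - H) = 3 - H)
-(V(-120, C(-12)) + 15927)/(49397 - 2900) = -((3 - 1*(-120)) + 15927)/(49397 - 2900) = -((3 + 120) + 15927)/46497 = -(123 + 15927)/46497 = -16050/46497 = -1*5350/15499 = -5350/15499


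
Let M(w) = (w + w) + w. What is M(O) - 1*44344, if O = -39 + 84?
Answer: -44209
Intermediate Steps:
O = 45
M(w) = 3*w (M(w) = 2*w + w = 3*w)
M(O) - 1*44344 = 3*45 - 1*44344 = 135 - 44344 = -44209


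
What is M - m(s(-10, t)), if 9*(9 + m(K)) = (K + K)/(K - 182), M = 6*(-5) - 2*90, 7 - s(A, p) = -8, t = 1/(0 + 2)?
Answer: -100691/501 ≈ -200.98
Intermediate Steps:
t = 1/2 ≈ 0.50000
s(A, p) = 15 (s(A, p) = 7 - 1*(-8) = 7 + 8 = 15)
M = -210 (M = -30 - 180 = -210)
m(K) = -9 + 2*K/(9*(-182 + K)) (m(K) = -9 + ((K + K)/(K - 182))/9 = -9 + ((2*K)/(-182 + K))/9 = -9 + (2*K/(-182 + K))/9 = -9 + 2*K/(9*(-182 + K)))
M - m(s(-10, t)) = -210 - (14742 - 79*15)/(9*(-182 + 15)) = -210 - (14742 - 1185)/(9*(-167)) = -210 - (-1)*13557/(9*167) = -210 - 1*(-4519/501) = -210 + 4519/501 = -100691/501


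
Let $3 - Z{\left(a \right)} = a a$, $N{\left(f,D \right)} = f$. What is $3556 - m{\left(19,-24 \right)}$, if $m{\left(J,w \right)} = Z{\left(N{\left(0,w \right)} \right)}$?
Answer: $3553$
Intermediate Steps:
$Z{\left(a \right)} = 3 - a^{2}$ ($Z{\left(a \right)} = 3 - a a = 3 - a^{2}$)
$m{\left(J,w \right)} = 3$ ($m{\left(J,w \right)} = 3 - 0^{2} = 3 - 0 = 3 + 0 = 3$)
$3556 - m{\left(19,-24 \right)} = 3556 - 3 = 3553$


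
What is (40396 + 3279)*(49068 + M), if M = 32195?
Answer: 3549161525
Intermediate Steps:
(40396 + 3279)*(49068 + M) = (40396 + 3279)*(49068 + 32195) = 43675*81263 = 3549161525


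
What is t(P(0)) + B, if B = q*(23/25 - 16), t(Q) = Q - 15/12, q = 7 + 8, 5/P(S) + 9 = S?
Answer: -41041/180 ≈ -228.01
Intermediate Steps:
P(S) = 5/(-9 + S)
q = 15
t(Q) = -5/4 + Q (t(Q) = Q - 15*1/12 = Q - 5/4 = -5/4 + Q)
B = -1131/5 (B = 15*(23/25 - 16) = 15*(-377/25) = -1131/5 ≈ -226.20)
t(P(0)) + B = (-5/4 + 5/(-9 + 0)) - 1131/5 = (-5/4 + 5/(-9)) - 1131/5 = (-5/4 + 5*(-1/9)) - 1131/5 = (-5/4 - 5/9) - 1131/5 = -65/36 - 1131/5 = -41041/180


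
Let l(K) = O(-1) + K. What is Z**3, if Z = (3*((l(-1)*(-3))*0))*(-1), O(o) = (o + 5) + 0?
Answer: 0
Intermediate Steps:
O(o) = 5 + o (O(o) = (5 + o) + 0 = 5 + o)
l(K) = 4 + K (l(K) = (5 - 1) + K = 4 + K)
Z = 0 (Z = (3*(((4 - 1)*(-3))*0))*(-1) = (3*((3*(-3))*0))*(-1) = (3*(-9*0))*(-1) = (3*0)*(-1) = 0*(-1) = 0)
Z**3 = 0**3 = 0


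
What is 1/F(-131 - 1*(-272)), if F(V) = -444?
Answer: -1/444 ≈ -0.0022523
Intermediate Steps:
1/F(-131 - 1*(-272)) = 1/(-444) = -1/444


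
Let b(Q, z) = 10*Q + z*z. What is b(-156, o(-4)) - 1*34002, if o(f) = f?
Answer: -35546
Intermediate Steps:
b(Q, z) = z² + 10*Q (b(Q, z) = 10*Q + z² = z² + 10*Q)
b(-156, o(-4)) - 1*34002 = ((-4)² + 10*(-156)) - 1*34002 = (16 - 1560) - 34002 = -1544 - 34002 = -35546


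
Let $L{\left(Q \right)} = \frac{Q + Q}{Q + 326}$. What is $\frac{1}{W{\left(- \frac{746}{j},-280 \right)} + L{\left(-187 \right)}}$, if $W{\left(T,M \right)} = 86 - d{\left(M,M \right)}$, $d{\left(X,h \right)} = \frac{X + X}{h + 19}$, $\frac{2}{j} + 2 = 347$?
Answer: $\frac{36279}{2944540} \approx 0.012321$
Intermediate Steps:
$j = \frac{2}{345}$ ($j = \frac{2}{-2 + 347} = \frac{2}{345} \approx 0.0057971$)
$L{\left(Q \right)} = \frac{2 Q}{326 + Q}$
$d{\left(X,h \right)} = \frac{2 X}{19 + h}$
$W{\left(T,M \right)} = 86 - \frac{2 M}{19 + M}$
$\frac{1}{W{\left(- \frac{746}{j},-280 \right)} + L{\left(-187 \right)}} = \frac{1}{\frac{2 \left(817 + 42 \left(-280\right)\right)}{19 - 280} + 2 \left(-187\right) \frac{1}{326 - 187}} = \frac{1}{\frac{2 \left(817 - 11760\right)}{-261} + 2 \left(-187\right) \frac{1}{139}} = \frac{1}{2 \left(- \frac{1}{261}\right) \left(-10943\right) + 2 \left(-187\right) \frac{1}{139}} = \frac{1}{\frac{21886}{261} - \frac{374}{139}} = \frac{1}{\frac{2944540}{36279}} = \frac{36279}{2944540}$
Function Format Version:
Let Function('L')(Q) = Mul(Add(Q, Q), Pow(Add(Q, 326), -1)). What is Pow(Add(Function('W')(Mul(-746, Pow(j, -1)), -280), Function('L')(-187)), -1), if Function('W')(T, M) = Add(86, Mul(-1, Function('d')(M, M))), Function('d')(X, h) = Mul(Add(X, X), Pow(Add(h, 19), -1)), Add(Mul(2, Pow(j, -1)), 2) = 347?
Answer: Rational(36279, 2944540) ≈ 0.012321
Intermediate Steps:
j = Rational(2, 345) (j = Mul(2, Pow(Add(-2, 347), -1)) = Mul(2, Pow(345, -1)) = Mul(2, Rational(1, 345)) = Rational(2, 345) ≈ 0.0057971)
Function('L')(Q) = Mul(2, Q, Pow(Add(326, Q), -1)) (Function('L')(Q) = Mul(Mul(2, Q), Pow(Add(326, Q), -1)) = Mul(2, Q, Pow(Add(326, Q), -1)))
Function('d')(X, h) = Mul(2, X, Pow(Add(19, h), -1)) (Function('d')(X, h) = Mul(Mul(2, X), Pow(Add(19, h), -1)) = Mul(2, X, Pow(Add(19, h), -1)))
Function('W')(T, M) = Add(86, Mul(-2, M, Pow(Add(19, M), -1))) (Function('W')(T, M) = Add(86, Mul(-1, Mul(2, M, Pow(Add(19, M), -1)))) = Add(86, Mul(-2, M, Pow(Add(19, M), -1))))
Pow(Add(Function('W')(Mul(-746, Pow(j, -1)), -280), Function('L')(-187)), -1) = Pow(Add(Mul(2, Pow(Add(19, -280), -1), Add(817, Mul(42, -280))), Mul(2, -187, Pow(Add(326, -187), -1))), -1) = Pow(Add(Mul(2, Pow(-261, -1), Add(817, -11760)), Mul(2, -187, Pow(139, -1))), -1) = Pow(Add(Mul(2, Rational(-1, 261), -10943), Mul(2, -187, Rational(1, 139))), -1) = Pow(Add(Rational(21886, 261), Rational(-374, 139)), -1) = Pow(Rational(2944540, 36279), -1) = Rational(36279, 2944540)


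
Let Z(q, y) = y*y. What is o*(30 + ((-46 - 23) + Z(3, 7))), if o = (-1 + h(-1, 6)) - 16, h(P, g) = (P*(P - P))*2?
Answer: -170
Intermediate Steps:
h(P, g) = 0 (h(P, g) = (P*0)*2 = 0*2 = 0)
Z(q, y) = y**2
o = -17 (o = (-1 + 0) - 16 = -1 - 16 = -17)
o*(30 + ((-46 - 23) + Z(3, 7))) = -17*(30 + ((-46 - 23) + 7**2)) = -17*(30 + (-69 + 49)) = -17*(30 - 20) = -17*10 = -170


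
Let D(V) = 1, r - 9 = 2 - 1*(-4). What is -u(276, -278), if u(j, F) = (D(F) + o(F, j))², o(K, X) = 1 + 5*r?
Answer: -5929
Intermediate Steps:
r = 15 (r = 9 + (2 - 1*(-4)) = 9 + (2 + 4) = 9 + 6 = 15)
o(K, X) = 76 (o(K, X) = 1 + 5*15 = 1 + 75 = 76)
u(j, F) = 5929 (u(j, F) = (1 + 76)² = 77² = 5929)
-u(276, -278) = -1*5929 = -5929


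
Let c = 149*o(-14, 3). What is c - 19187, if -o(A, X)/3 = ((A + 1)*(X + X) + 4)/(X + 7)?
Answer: -79396/5 ≈ -15879.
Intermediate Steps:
o(A, X) = -3*(4 + 2*X*(1 + A))/(7 + X) (o(A, X) = -3*((A + 1)*(X + X) + 4)/(X + 7) = -3*((1 + A)*(2*X) + 4)/(7 + X) = -3*(2*X*(1 + A) + 4)/(7 + X) = -3*(4 + 2*X*(1 + A))/(7 + X))
c = 16539/5 (c = 149*(6*(-2 - 1*3 - 1*(-14)*3)/(7 + 3)) = 149*(6*(-2 - 3 + 42)/10) = 149*(6*(⅒)*37) = 149*(111/5) = 16539/5 ≈ 3307.8)
c - 19187 = 16539/5 - 19187 = -79396/5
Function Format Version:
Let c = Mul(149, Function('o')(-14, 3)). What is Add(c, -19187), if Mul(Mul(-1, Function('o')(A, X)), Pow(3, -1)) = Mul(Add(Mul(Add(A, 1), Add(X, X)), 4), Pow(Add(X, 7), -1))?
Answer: Rational(-79396, 5) ≈ -15879.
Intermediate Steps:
Function('o')(A, X) = Mul(-3, Pow(Add(7, X), -1), Add(4, Mul(2, X, Add(1, A)))) (Function('o')(A, X) = Mul(-3, Mul(Add(Mul(Add(A, 1), Add(X, X)), 4), Pow(Add(X, 7), -1))) = Mul(-3, Mul(Add(Mul(Add(1, A), Mul(2, X)), 4), Pow(Add(7, X), -1))) = Mul(-3, Mul(Add(Mul(2, X, Add(1, A)), 4), Pow(Add(7, X), -1))) = Mul(-3, Mul(Add(4, Mul(2, X, Add(1, A))), Pow(Add(7, X), -1))) = Mul(-3, Mul(Pow(Add(7, X), -1), Add(4, Mul(2, X, Add(1, A))))) = Mul(-3, Pow(Add(7, X), -1), Add(4, Mul(2, X, Add(1, A)))))
c = Rational(16539, 5) (c = Mul(149, Mul(6, Pow(Add(7, 3), -1), Add(-2, Mul(-1, 3), Mul(-1, -14, 3)))) = Mul(149, Mul(6, Pow(10, -1), Add(-2, -3, 42))) = Mul(149, Mul(6, Rational(1, 10), 37)) = Mul(149, Rational(111, 5)) = Rational(16539, 5) ≈ 3307.8)
Add(c, -19187) = Add(Rational(16539, 5), -19187) = Rational(-79396, 5)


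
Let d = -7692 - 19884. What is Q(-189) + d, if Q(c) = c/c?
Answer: -27575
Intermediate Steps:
Q(c) = 1
d = -27576
Q(-189) + d = 1 - 27576 = -27575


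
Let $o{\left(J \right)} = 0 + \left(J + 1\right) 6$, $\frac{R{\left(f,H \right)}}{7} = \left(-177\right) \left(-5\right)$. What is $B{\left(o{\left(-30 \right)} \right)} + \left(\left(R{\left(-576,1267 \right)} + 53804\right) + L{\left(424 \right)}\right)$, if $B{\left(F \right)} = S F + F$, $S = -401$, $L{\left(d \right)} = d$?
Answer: $130023$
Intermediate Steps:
$R{\left(f,H \right)} = 6195$ ($R{\left(f,H \right)} = 7 \left(\left(-177\right) \left(-5\right)\right) = 7 \cdot 885 = 6195$)
$o{\left(J \right)} = 6 + 6 J$ ($o{\left(J \right)} = 0 + \left(1 + J\right) 6 = 0 + \left(6 + 6 J\right) = 6 + 6 J$)
$B{\left(F \right)} = - 400 F$ ($B{\left(F \right)} = - 401 F + F = - 400 F$)
$B{\left(o{\left(-30 \right)} \right)} + \left(\left(R{\left(-576,1267 \right)} + 53804\right) + L{\left(424 \right)}\right) = - 400 \left(6 + 6 \left(-30\right)\right) + \left(\left(6195 + 53804\right) + 424\right) = - 400 \left(6 - 180\right) + \left(59999 + 424\right) = \left(-400\right) \left(-174\right) + 60423 = 69600 + 60423 = 130023$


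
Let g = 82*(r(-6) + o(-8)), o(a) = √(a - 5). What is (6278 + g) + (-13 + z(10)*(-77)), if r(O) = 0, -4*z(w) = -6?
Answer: 12299/2 + 82*I*√13 ≈ 6149.5 + 295.66*I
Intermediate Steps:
z(w) = 3/2 (z(w) = -¼*(-6) = 3/2)
o(a) = √(-5 + a)
g = 82*I*√13 (g = 82*(0 + √(-5 - 8)) = 82*(0 + √(-13)) = 82*(0 + I*√13) = 82*(I*√13) = 82*I*√13 ≈ 295.66*I)
(6278 + g) + (-13 + z(10)*(-77)) = (6278 + 82*I*√13) + (-13 + (3/2)*(-77)) = (6278 + 82*I*√13) + (-13 - 231/2) = (6278 + 82*I*√13) - 257/2 = 12299/2 + 82*I*√13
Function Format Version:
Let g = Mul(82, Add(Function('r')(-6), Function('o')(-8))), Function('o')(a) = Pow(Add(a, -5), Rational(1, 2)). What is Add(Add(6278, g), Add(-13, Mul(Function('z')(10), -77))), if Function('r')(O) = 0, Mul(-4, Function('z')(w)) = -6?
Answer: Add(Rational(12299, 2), Mul(82, I, Pow(13, Rational(1, 2)))) ≈ Add(6149.5, Mul(295.66, I))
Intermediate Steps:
Function('z')(w) = Rational(3, 2) (Function('z')(w) = Mul(Rational(-1, 4), -6) = Rational(3, 2))
Function('o')(a) = Pow(Add(-5, a), Rational(1, 2))
g = Mul(82, I, Pow(13, Rational(1, 2))) (g = Mul(82, Add(0, Pow(Add(-5, -8), Rational(1, 2)))) = Mul(82, Add(0, Pow(-13, Rational(1, 2)))) = Mul(82, Add(0, Mul(I, Pow(13, Rational(1, 2))))) = Mul(82, Mul(I, Pow(13, Rational(1, 2)))) = Mul(82, I, Pow(13, Rational(1, 2))) ≈ Mul(295.66, I))
Add(Add(6278, g), Add(-13, Mul(Function('z')(10), -77))) = Add(Add(6278, Mul(82, I, Pow(13, Rational(1, 2)))), Add(-13, Mul(Rational(3, 2), -77))) = Add(Add(6278, Mul(82, I, Pow(13, Rational(1, 2)))), Add(-13, Rational(-231, 2))) = Add(Add(6278, Mul(82, I, Pow(13, Rational(1, 2)))), Rational(-257, 2)) = Add(Rational(12299, 2), Mul(82, I, Pow(13, Rational(1, 2))))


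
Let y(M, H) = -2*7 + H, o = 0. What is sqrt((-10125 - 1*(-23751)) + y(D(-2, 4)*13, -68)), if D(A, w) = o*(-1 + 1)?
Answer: 2*sqrt(3386) ≈ 116.38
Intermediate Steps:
D(A, w) = 0 (D(A, w) = 0*(-1 + 1) = 0*0 = 0)
y(M, H) = -14 + H
sqrt((-10125 - 1*(-23751)) + y(D(-2, 4)*13, -68)) = sqrt((-10125 - 1*(-23751)) + (-14 - 68)) = sqrt((-10125 + 23751) - 82) = sqrt(13626 - 82) = sqrt(13544) = 2*sqrt(3386)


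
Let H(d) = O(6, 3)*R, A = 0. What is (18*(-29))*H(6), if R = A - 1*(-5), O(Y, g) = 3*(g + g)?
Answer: -46980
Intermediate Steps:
O(Y, g) = 6*g (O(Y, g) = 3*(2*g) = 6*g)
R = 5 (R = 0 - 1*(-5) = 0 + 5 = 5)
H(d) = 90 (H(d) = (6*3)*5 = 18*5 = 90)
(18*(-29))*H(6) = (18*(-29))*90 = -522*90 = -46980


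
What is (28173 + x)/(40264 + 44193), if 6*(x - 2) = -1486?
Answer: 83782/253371 ≈ 0.33067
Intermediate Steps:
x = -737/3 (x = 2 + (1/6)*(-1486) = 2 - 743/3 = -737/3 ≈ -245.67)
(28173 + x)/(40264 + 44193) = (28173 - 737/3)/(40264 + 44193) = (83782/3)/84457 = (83782/3)*(1/84457) = 83782/253371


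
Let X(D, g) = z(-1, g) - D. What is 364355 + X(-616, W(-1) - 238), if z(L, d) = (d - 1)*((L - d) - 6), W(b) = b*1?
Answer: 309291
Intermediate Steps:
W(b) = b
z(L, d) = (-1 + d)*(-6 + L - d)
X(D, g) = 7 - D - g**2 - 6*g (X(D, g) = (6 - 1*(-1) - g**2 - 5*g - g) - D = (6 + 1 - g**2 - 5*g - g) - D = (7 - g**2 - 6*g) - D = 7 - D - g**2 - 6*g)
364355 + X(-616, W(-1) - 238) = 364355 + (7 - 1*(-616) - (-1 - 238)**2 - 6*(-1 - 238)) = 364355 + (7 + 616 - 1*(-239)**2 - 6*(-239)) = 364355 + (7 + 616 - 1*57121 + 1434) = 364355 + (7 + 616 - 57121 + 1434) = 364355 - 55064 = 309291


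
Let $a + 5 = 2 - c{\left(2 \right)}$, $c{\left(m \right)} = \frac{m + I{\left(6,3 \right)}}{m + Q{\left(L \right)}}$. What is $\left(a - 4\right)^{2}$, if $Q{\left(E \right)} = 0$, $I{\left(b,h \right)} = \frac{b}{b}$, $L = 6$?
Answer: $\frac{289}{4} \approx 72.25$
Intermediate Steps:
$I{\left(b,h \right)} = 1$
$c{\left(m \right)} = \frac{1 + m}{m}$ ($c{\left(m \right)} = \frac{m + 1}{m + 0} = \frac{1 + m}{m}$)
$a = - \frac{9}{2}$ ($a = -5 + \left(2 - \frac{1 + 2}{2}\right) = -5 + \left(2 - \frac{1}{2} \cdot 3\right) = -5 + \left(2 - \frac{3}{2}\right) = -5 + \frac{1}{2} = - \frac{9}{2} \approx -4.5$)
$\left(a - 4\right)^{2} = \left(- \frac{9}{2} - 4\right)^{2} = \left(- \frac{17}{2}\right)^{2} = \frac{289}{4}$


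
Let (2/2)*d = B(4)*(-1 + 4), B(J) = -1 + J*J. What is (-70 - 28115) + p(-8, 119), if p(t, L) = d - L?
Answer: -28259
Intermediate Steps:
B(J) = -1 + J²
d = 45 (d = (-1 + 4²)*(-1 + 4) = (-1 + 16)*3 = 15*3 = 45)
p(t, L) = 45 - L
(-70 - 28115) + p(-8, 119) = (-70 - 28115) + (45 - 1*119) = -28185 + (45 - 119) = -28185 - 74 = -28259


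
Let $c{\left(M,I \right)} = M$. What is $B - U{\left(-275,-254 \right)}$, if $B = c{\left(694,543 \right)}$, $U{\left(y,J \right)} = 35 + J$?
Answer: $913$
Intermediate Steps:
$B = 694$
$B - U{\left(-275,-254 \right)} = 694 - \left(35 - 254\right) = 694 - -219 = 694 + 219 = 913$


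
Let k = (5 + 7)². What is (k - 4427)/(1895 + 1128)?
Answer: -4283/3023 ≈ -1.4168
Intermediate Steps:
k = 144 (k = 12² = 144)
(k - 4427)/(1895 + 1128) = (144 - 4427)/(1895 + 1128) = -4283/3023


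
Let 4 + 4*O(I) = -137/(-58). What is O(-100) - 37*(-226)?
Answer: 1939889/232 ≈ 8361.6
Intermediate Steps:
O(I) = -95/232 (O(I) = -1 + (-137/(-58))/4 = -1 + (-137*(-1/58))/4 = -1 + (¼)*(137/58) = -1 + 137/232 = -95/232)
O(-100) - 37*(-226) = -95/232 - 37*(-226) = -95/232 - 1*(-8362) = -95/232 + 8362 = 1939889/232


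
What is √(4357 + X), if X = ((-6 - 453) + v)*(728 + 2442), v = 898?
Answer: 19*√3867 ≈ 1181.5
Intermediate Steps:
X = 1391630 (X = ((-6 - 453) + 898)*(728 + 2442) = (-459 + 898)*3170 = 439*3170 = 1391630)
√(4357 + X) = √(4357 + 1391630) = √1395987 = 19*√3867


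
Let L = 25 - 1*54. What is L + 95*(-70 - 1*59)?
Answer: -12284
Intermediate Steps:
L = -29 (L = 25 - 54 = -29)
L + 95*(-70 - 1*59) = -29 + 95*(-70 - 1*59) = -29 + 95*(-70 - 59) = -29 + 95*(-129) = -29 - 12255 = -12284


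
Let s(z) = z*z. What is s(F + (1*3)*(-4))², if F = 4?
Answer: 4096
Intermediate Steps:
s(z) = z²
s(F + (1*3)*(-4))² = ((4 + (1*3)*(-4))²)² = ((4 + 3*(-4))²)² = ((4 - 12)²)² = ((-8)²)² = 64² = 4096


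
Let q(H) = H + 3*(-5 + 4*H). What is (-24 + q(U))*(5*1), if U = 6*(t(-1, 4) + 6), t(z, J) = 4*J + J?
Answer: 9945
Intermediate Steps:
t(z, J) = 5*J
U = 156 (U = 6*(5*4 + 6) = 6*(20 + 6) = 6*26 = 156)
q(H) = -15 + 13*H (q(H) = H + (-15 + 12*H) = -15 + 13*H)
(-24 + q(U))*(5*1) = (-24 + (-15 + 13*156))*(5*1) = (-24 + (-15 + 2028))*5 = (-24 + 2013)*5 = 1989*5 = 9945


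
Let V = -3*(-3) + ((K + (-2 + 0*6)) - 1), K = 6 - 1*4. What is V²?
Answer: 64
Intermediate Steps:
K = 2 (K = 6 - 4 = 2)
V = 8 (V = -3*(-3) + ((2 + (-2 + 0*6)) - 1) = 9 + ((2 + (-2 + 0)) - 1) = 9 + ((2 - 2) - 1) = 9 + (0 - 1) = 9 - 1 = 8)
V² = 8² = 64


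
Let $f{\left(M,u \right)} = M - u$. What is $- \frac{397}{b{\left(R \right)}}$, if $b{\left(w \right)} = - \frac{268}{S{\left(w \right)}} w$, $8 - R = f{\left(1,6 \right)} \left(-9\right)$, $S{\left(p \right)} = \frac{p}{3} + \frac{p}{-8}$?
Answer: $\frac{1985}{6432} \approx 0.30861$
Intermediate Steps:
$S{\left(p \right)} = \frac{5 p}{24}$ ($S{\left(p \right)} = p \frac{1}{3} + p \left(- \frac{1}{8}\right) = \frac{p}{3} - \frac{p}{8} = \frac{5 p}{24}$)
$R = -37$ ($R = 8 - \left(1 - 6\right) \left(-9\right) = 8 - \left(-5\right) \left(-9\right) = 8 - 45 = -37$)
$b{\left(w \right)} = - \frac{6432}{5}$ ($b{\left(w \right)} = - \frac{268}{\frac{5}{24} w} w = - 268 \frac{24}{5 w} w = - \frac{6432}{5 w} w = - \frac{6432}{5}$)
$- \frac{397}{b{\left(R \right)}} = - \frac{397}{- \frac{6432}{5}} = \left(-397\right) \left(- \frac{5}{6432}\right) = \frac{1985}{6432}$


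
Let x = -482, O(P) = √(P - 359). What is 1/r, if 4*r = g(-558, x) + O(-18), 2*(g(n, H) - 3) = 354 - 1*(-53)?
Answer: 3304/172077 - 16*I*√377/172077 ≈ 0.019201 - 0.0018054*I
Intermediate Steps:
O(P) = √(-359 + P)
g(n, H) = 413/2 (g(n, H) = 3 + (354 - 1*(-53))/2 = 3 + (354 + 53)/2 = 3 + (½)*407 = 3 + 407/2 = 413/2)
r = 413/8 + I*√377/4 (r = (413/2 + √(-359 - 18))/4 = (413/2 + √(-377))/4 = (413/2 + I*√377)/4 = 413/8 + I*√377/4 ≈ 51.625 + 4.8541*I)
1/r = 1/(413/8 + I*√377/4)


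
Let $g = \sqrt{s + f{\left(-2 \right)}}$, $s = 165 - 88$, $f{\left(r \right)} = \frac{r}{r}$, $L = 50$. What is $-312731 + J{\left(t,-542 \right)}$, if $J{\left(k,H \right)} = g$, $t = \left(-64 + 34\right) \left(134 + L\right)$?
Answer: $-312731 + \sqrt{78} \approx -3.1272 \cdot 10^{5}$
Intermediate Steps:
$f{\left(r \right)} = 1$
$s = 77$ ($s = 165 - 88 = 77$)
$t = -5520$ ($t = \left(-64 + 34\right) \left(134 + 50\right) = \left(-30\right) 184 = -5520$)
$g = \sqrt{78}$ ($g = \sqrt{77 + 1} = \sqrt{78} \approx 8.8318$)
$J{\left(k,H \right)} = \sqrt{78}$
$-312731 + J{\left(t,-542 \right)} = -312731 + \sqrt{78}$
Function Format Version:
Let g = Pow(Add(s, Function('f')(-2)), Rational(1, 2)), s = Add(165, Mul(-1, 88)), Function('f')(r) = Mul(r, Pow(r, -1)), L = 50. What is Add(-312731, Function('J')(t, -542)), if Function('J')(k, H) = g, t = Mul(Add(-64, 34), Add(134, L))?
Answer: Add(-312731, Pow(78, Rational(1, 2))) ≈ -3.1272e+5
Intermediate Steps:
Function('f')(r) = 1
s = 77 (s = Add(165, -88) = 77)
t = -5520 (t = Mul(Add(-64, 34), Add(134, 50)) = Mul(-30, 184) = -5520)
g = Pow(78, Rational(1, 2)) (g = Pow(Add(77, 1), Rational(1, 2)) = Pow(78, Rational(1, 2)) ≈ 8.8318)
Function('J')(k, H) = Pow(78, Rational(1, 2))
Add(-312731, Function('J')(t, -542)) = Add(-312731, Pow(78, Rational(1, 2)))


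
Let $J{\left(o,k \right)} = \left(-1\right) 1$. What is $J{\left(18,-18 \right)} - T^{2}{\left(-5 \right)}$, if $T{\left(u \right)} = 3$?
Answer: $-10$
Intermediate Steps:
$J{\left(o,k \right)} = -1$
$J{\left(18,-18 \right)} - T^{2}{\left(-5 \right)} = -1 - 3^{2} = -1 - 9 = -10$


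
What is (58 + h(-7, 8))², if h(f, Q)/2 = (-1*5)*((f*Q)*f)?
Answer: 14915044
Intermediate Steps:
h(f, Q) = -10*Q*f² (h(f, Q) = 2*((-1*5)*((f*Q)*f)) = 2*(-5*Q*f*f) = 2*(-5*Q*f²) = -10*Q*f²)
(58 + h(-7, 8))² = (58 - 10*8*(-7)²)² = (58 - 10*8*49)² = (58 - 3920)² = (-3862)² = 14915044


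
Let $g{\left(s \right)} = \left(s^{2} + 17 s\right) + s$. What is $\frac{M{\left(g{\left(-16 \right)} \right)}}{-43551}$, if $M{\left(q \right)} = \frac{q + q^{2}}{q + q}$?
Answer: $\frac{31}{87102} \approx 0.0003559$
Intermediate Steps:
$g{\left(s \right)} = s^{2} + 18 s$
$M{\left(q \right)} = \frac{q + q^{2}}{2 q}$
$\frac{M{\left(g{\left(-16 \right)} \right)}}{-43551} = \frac{\frac{1}{2} + \frac{\left(-16\right) \left(18 - 16\right)}{2}}{-43551} = \left(\frac{1}{2} + \frac{\left(-16\right) 2}{2}\right) \left(- \frac{1}{43551}\right) = \left(\frac{1}{2} + \frac{1}{2} \left(-32\right)\right) \left(- \frac{1}{43551}\right) = \left(\frac{1}{2} - 16\right) \left(- \frac{1}{43551}\right) = \left(- \frac{31}{2}\right) \left(- \frac{1}{43551}\right) = \frac{31}{87102}$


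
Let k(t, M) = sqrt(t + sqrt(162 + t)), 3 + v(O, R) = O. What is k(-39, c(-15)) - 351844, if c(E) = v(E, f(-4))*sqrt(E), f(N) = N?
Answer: -351844 + I*sqrt(39 - sqrt(123)) ≈ -3.5184e+5 + 5.2829*I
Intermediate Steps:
v(O, R) = -3 + O
c(E) = sqrt(E)*(-3 + E) (c(E) = (-3 + E)*sqrt(E) = sqrt(E)*(-3 + E))
k(-39, c(-15)) - 351844 = sqrt(-39 + sqrt(162 - 39)) - 351844 = sqrt(-39 + sqrt(123)) - 351844 = -351844 + sqrt(-39 + sqrt(123))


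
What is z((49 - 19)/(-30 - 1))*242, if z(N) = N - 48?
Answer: -367356/31 ≈ -11850.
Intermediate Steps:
z(N) = -48 + N
z((49 - 19)/(-30 - 1))*242 = (-48 + (49 - 19)/(-30 - 1))*242 = (-48 + 30/(-31))*242 = (-48 + 30*(-1/31))*242 = (-48 - 30/31)*242 = -1518/31*242 = -367356/31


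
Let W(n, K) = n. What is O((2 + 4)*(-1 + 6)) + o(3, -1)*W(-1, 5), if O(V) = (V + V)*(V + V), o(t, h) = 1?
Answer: 3599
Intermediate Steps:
O(V) = 4*V² (O(V) = (2*V)*(2*V) = 4*V²)
O((2 + 4)*(-1 + 6)) + o(3, -1)*W(-1, 5) = 4*((2 + 4)*(-1 + 6))² + 1*(-1) = 4*(6*5)² - 1 = 4*30² - 1 = 4*900 - 1 = 3600 - 1 = 3599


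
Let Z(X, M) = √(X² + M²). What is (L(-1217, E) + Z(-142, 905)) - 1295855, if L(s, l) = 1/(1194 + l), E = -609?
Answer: -758075174/585 + √839189 ≈ -1.2949e+6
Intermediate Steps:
Z(X, M) = √(M² + X²)
(L(-1217, E) + Z(-142, 905)) - 1295855 = (1/(1194 - 609) + √(905² + (-142)²)) - 1295855 = (1/585 + √(819025 + 20164)) - 1295855 = (1/585 + √839189) - 1295855 = -758075174/585 + √839189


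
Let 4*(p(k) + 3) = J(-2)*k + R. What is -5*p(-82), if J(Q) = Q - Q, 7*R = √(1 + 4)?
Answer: 15 - 5*√5/28 ≈ 14.601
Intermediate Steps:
R = √5/7 (R = √(1 + 4)/7 = √5/7 ≈ 0.31944)
J(Q) = 0
p(k) = -3 + √5/28 (p(k) = -3 + (0*k + √5/7)/4 = -3 + (0 + √5/7)/4 = -3 + (√5/7)/4 = -3 + √5/28)
-5*p(-82) = -5*(-3 + √5/28) = 15 - 5*√5/28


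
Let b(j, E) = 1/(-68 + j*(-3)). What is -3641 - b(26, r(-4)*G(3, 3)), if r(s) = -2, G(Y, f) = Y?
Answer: -531585/146 ≈ -3641.0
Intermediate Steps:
b(j, E) = 1/(-68 - 3*j)
-3641 - b(26, r(-4)*G(3, 3)) = -3641 - (-1)/(68 + 3*26) = -3641 - (-1)/(68 + 78) = -3641 - (-1)/146 = -3641 - 1*(-1/146) = -3641 + 1/146 = -531585/146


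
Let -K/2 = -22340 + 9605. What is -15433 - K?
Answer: -40903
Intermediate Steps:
K = 25470 (K = -2*(-22340 + 9605) = -2*(-12735) = 25470)
-15433 - K = -15433 - 1*25470 = -15433 - 25470 = -40903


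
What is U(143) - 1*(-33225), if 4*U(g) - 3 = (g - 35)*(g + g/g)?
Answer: 148455/4 ≈ 37114.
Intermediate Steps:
U(g) = ¾ + (1 + g)*(-35 + g)/4 (U(g) = ¾ + ((g - 35)*(g + g/g))/4 = ¾ + ((-35 + g)*(g + 1))/4 = ¾ + ((-35 + g)*(1 + g))/4 = ¾ + ((1 + g)*(-35 + g))/4 = ¾ + (1 + g)*(-35 + g)/4)
U(143) - 1*(-33225) = (-8 - 17/2*143 + (¼)*143²) - 1*(-33225) = (-8 - 2431/2 + (¼)*20449) + 33225 = (-8 - 2431/2 + 20449/4) + 33225 = 15555/4 + 33225 = 148455/4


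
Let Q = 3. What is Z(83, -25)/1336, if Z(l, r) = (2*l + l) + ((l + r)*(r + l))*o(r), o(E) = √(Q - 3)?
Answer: 249/1336 ≈ 0.18638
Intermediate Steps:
o(E) = 0 (o(E) = √(3 - 3) = √0 = 0)
Z(l, r) = 3*l (Z(l, r) = (2*l + l) + ((l + r)*(r + l))*0 = 3*l + ((l + r)*(l + r))*0 = 3*l + (l + r)²*0 = 3*l + 0 = 3*l)
Z(83, -25)/1336 = (3*83)/1336 = 249*(1/1336) = 249/1336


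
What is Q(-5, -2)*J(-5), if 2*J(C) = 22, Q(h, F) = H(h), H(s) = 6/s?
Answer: -66/5 ≈ -13.200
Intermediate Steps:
Q(h, F) = 6/h
J(C) = 11 (J(C) = (1/2)*22 = 11)
Q(-5, -2)*J(-5) = (6/(-5))*11 = (6*(-1/5))*11 = -6/5*11 = -66/5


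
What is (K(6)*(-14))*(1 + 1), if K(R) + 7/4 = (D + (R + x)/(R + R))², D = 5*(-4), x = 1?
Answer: -378259/36 ≈ -10507.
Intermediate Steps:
D = -20
K(R) = -7/4 + (-20 + (1 + R)/(2*R))² (K(R) = -7/4 + (-20 + (R + 1)/(R + R))² = -7/4 + (-20 + (1 + R)/((2*R)))² = -7/4 + (-20 + (1 + R)*(1/(2*R)))² = -7/4 + (-20 + (1 + R)/(2*R))²)
(K(6)*(-14))*(1 + 1) = (((¼)*(1 - 78*6 + 1514*6²)/6²)*(-14))*(1 + 1) = (((¼)*(1/36)*(1 - 468 + 1514*36))*(-14))*2 = (((¼)*(1/36)*(1 - 468 + 54504))*(-14))*2 = (((¼)*(1/36)*54037)*(-14))*2 = ((54037/144)*(-14))*2 = -378259/72*2 = -378259/36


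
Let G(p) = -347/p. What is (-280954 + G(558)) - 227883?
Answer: -283931393/558 ≈ -5.0884e+5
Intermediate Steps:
(-280954 + G(558)) - 227883 = (-280954 - 347/558) - 227883 = -156772679/558 - 227883 = -283931393/558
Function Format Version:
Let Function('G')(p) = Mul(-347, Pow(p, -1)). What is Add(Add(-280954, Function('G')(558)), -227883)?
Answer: Rational(-283931393, 558) ≈ -5.0884e+5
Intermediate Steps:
Add(Add(-280954, Function('G')(558)), -227883) = Add(Add(-280954, Mul(-347, Pow(558, -1))), -227883) = Add(Add(-280954, Mul(-347, Rational(1, 558))), -227883) = Add(Add(-280954, Rational(-347, 558)), -227883) = Add(Rational(-156772679, 558), -227883) = Rational(-283931393, 558)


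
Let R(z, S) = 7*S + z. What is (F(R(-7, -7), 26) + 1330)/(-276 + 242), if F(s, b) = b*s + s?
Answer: 91/17 ≈ 5.3529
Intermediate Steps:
R(z, S) = z + 7*S
F(s, b) = s + b*s
(F(R(-7, -7), 26) + 1330)/(-276 + 242) = ((-7 + 7*(-7))*(1 + 26) + 1330)/(-276 + 242) = ((-7 - 49)*27 + 1330)/(-34) = (-56*27 + 1330)*(-1/34) = (-1512 + 1330)*(-1/34) = -182*(-1/34) = 91/17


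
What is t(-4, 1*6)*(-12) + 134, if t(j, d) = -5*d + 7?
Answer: 410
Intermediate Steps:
t(j, d) = 7 - 5*d
t(-4, 1*6)*(-12) + 134 = (7 - 5*6)*(-12) + 134 = (7 - 30)*(-12) + 134 = -23*(-12) + 134 = 276 + 134 = 410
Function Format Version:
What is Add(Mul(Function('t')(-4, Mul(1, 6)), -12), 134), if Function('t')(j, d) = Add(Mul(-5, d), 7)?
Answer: 410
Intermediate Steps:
Function('t')(j, d) = Add(7, Mul(-5, d))
Add(Mul(Function('t')(-4, Mul(1, 6)), -12), 134) = Add(Mul(Add(7, Mul(-5, Mul(1, 6))), -12), 134) = Add(Mul(Add(7, Mul(-5, 6)), -12), 134) = Add(Mul(Add(7, -30), -12), 134) = Add(Mul(-23, -12), 134) = Add(276, 134) = 410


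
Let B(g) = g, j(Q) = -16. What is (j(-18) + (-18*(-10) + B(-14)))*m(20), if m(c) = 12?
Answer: 1800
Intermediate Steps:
(j(-18) + (-18*(-10) + B(-14)))*m(20) = (-16 + (-18*(-10) - 14))*12 = (-16 + (180 - 14))*12 = (-16 + 166)*12 = 150*12 = 1800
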